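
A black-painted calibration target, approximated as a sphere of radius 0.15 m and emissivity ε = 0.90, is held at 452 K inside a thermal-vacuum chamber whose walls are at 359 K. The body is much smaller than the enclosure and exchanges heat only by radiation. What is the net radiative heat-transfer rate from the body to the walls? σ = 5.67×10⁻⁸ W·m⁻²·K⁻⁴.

For a small grey body in a large enclosure: P_net = εσA(T_body⁴ − T_wall⁴).
A = 4πr² = 0.2827 m²; T_body⁴ − T_wall⁴ = 4.174×10¹⁰ − 1.661×10¹⁰ = 2.513×10¹⁰ K⁴.
|P_net| = 0.90·5.67×10⁻⁸·0.2827·2.513×10¹⁰.

P_net ≈ 363 W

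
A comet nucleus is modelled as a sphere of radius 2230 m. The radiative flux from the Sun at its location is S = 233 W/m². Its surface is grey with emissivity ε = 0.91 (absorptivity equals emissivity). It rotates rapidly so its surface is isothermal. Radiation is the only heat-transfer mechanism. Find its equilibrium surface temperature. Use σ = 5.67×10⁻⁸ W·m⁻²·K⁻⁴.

T ≈ 179 K

At equilibrium, absorbed power = emitted power.
Absorbing cross-section = πr² = 1.562×10⁷ m²; emitting surface = 4πr² = 6.249×10⁷ m² (ratio 4).
εS·A_cross = εσ·A_surf·T⁴  ⇒  T⁴ = S/(4σ)   (ε cancels).
T⁴ = 233/(4·5.67×10⁻⁸) = 1.027×10⁹ K⁴.
T = (1.027×10⁹)^(1/4).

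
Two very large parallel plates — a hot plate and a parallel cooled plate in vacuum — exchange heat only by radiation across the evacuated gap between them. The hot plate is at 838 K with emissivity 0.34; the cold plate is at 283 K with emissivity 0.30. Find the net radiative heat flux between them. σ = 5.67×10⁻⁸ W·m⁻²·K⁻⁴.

For two infinite grey parallel plates, q = σ(T₁⁴ − T₂⁴)/(1/ε₁ + 1/ε₂ − 1).
T₁⁴ − T₂⁴ = 4.931×10¹¹ − 6.414×10⁹ = 4.867×10¹¹ K⁴.
1/ε₁ + 1/ε₂ − 1 = 2.941 + 3.333 − 1 = 5.275.
q = 5.67×10⁻⁸ × 4.867×10¹¹ / 5.275.

q ≈ 5230 W/m²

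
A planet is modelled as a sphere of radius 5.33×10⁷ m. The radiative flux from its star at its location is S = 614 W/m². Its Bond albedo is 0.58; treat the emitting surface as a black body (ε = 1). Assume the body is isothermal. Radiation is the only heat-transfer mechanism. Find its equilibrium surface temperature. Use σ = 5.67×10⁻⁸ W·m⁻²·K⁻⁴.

T ≈ 184 K

At equilibrium, absorbed power = emitted power.
Absorbing cross-section = πr² = 8.925×10¹⁵ m²; emitting surface = 4πr² = 3.570×10¹⁶ m² (ratio 4).
(1−a)S·A_cross = εσ·A_surf·T⁴  ⇒  T⁴ = (1−a)S/(4σ).
T⁴ = 0.420·614/(4·5.67×10⁻⁸) = 1.137×10⁹ K⁴.
T = (1.137×10⁹)^(1/4).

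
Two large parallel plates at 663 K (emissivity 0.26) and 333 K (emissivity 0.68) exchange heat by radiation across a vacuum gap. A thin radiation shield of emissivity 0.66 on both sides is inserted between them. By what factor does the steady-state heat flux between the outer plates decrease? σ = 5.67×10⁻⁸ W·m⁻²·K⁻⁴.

factor ≈ 1.47

Without shield: q₀ = σΔ(T⁴)/(1/ε₁+1/ε₂−1) with denominator 4.317.
With shield the two gaps are in series; the resistances add: (1/ε₁+1/ε_s−1)+(1/ε_s+1/ε₂−1) = 4.361+1.986 = 6.347.
Heat-flux ratio q₀/q = 6.347/4.317.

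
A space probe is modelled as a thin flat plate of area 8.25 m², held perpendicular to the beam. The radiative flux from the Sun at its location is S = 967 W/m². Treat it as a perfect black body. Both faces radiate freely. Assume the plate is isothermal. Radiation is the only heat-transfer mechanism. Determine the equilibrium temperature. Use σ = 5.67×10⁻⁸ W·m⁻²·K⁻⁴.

At equilibrium, absorbed power = emitted power.
Absorbing cross-section = A = 8.250 m²; emitting surface = 2A = 16.50 m² (ratio 2).
S·A_cross = εσ·A_surf·T⁴  ⇒  T⁴ = S/(2σ).
T⁴ = 1.00·967/(2·5.67×10⁻⁸) = 8.527×10⁹ K⁴.
T = (8.527×10⁹)^(1/4).

T ≈ 304 K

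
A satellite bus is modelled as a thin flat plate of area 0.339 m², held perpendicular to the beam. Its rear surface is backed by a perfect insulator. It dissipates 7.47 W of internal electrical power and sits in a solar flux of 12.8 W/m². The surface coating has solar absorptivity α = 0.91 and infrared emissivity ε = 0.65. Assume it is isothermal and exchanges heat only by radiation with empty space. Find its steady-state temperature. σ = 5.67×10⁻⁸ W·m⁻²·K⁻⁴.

At steady state, absorbed solar power + internal power = radiated power.
Absorbed: α·S·A_cross = 0.91·12.8·0.3390 = 3.949 W (cross-section A).
Total input = 3.949 + 7.47 = 11.42 W.
Radiated: εσ·A_surf·T⁴ with A_surf = A = 0.3390 m².
T⁴ = 11.42/(0.65·5.67×10⁻⁸·0.3390) = 9.139×10⁸ K⁴.

T ≈ 174 K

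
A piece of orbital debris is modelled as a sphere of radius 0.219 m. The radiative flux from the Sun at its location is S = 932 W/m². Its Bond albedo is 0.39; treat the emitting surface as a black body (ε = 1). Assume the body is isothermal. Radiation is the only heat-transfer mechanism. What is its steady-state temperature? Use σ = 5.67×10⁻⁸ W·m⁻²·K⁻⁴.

T ≈ 224 K

At equilibrium, absorbed power = emitted power.
Absorbing cross-section = πr² = 0.1507 m²; emitting surface = 4πr² = 0.6027 m² (ratio 4).
(1−a)S·A_cross = εσ·A_surf·T⁴  ⇒  T⁴ = (1−a)S/(4σ).
T⁴ = 0.610·932/(4·5.67×10⁻⁸) = 2.507×10⁹ K⁴.
T = (2.507×10⁹)^(1/4).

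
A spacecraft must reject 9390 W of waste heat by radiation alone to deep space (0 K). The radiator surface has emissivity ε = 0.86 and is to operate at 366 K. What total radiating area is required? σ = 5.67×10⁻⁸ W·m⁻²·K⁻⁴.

A ≈ 10.7 m²

P = εσA T⁴ ⇒ A = P/(εσT⁴).
T⁴ = 1.794×10¹⁰ K⁴.
A = 9390/(0.86 × 5.67×10⁻⁸ × 1.794×10¹⁰).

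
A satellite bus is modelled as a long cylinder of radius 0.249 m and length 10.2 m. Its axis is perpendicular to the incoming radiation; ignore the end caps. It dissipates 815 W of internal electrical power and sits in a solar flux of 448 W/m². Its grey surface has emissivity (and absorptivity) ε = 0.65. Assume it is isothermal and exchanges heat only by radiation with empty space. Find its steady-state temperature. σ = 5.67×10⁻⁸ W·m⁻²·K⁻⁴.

T ≈ 250 K

At steady state, absorbed solar power + internal power = radiated power.
Absorbed: α·S·A_cross = 0.65·448·5.080 = 1479 W (cross-section 2rL).
Total input = 1479 + 815 = 2294 W.
Radiated: εσ·A_surf·T⁴ with A_surf = 2πrL = 15.96 m².
T⁴ = 2294/(0.65·5.67×10⁻⁸·15.96) = 3.901×10⁹ K⁴.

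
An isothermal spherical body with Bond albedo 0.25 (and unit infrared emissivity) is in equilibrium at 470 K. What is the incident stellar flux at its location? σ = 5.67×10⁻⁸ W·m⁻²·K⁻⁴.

(1−a)S·πr² = σ·4πr²·T⁴ ⇒ S = 4σT⁴/(1−a).
S = 4·5.67×10⁻⁸·4.880×10¹⁰/0.750.

S ≈ 14800 W/m²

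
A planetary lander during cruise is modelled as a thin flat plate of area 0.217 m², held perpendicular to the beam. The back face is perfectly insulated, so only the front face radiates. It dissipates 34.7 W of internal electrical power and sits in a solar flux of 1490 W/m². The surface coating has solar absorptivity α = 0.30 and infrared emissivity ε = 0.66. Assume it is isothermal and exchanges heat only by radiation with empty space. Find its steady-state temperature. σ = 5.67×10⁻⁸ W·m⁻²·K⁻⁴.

At steady state, absorbed solar power + internal power = radiated power.
Absorbed: α·S·A_cross = 0.30·1490·0.2170 = 97.00 W (cross-section A).
Total input = 97.00 + 34.7 = 131.7 W.
Radiated: εσ·A_surf·T⁴ with A_surf = A = 0.2170 m².
T⁴ = 131.7/(0.66·5.67×10⁻⁸·0.2170) = 1.622×10¹⁰ K⁴.

T ≈ 357 K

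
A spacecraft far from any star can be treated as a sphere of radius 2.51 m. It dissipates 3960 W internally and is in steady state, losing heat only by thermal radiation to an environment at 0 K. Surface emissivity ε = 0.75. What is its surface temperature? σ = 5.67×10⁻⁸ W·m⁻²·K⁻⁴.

Steady state: internal power = radiated power, P = εσA T⁴.
Radiating area A = 4πr² = 79.17 m².
T⁴ = P/(εσA) = 3960/(0.75·5.67×10⁻⁸·79.17) = 1.176×10⁹ K⁴.
T = (1.176×10⁹)^(1/4).

T ≈ 185 K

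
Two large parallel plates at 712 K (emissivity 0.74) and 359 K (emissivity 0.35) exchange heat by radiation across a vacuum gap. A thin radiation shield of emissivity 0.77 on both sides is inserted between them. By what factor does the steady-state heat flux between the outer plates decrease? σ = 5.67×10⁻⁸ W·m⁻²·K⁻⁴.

Without shield: q₀ = σΔ(T⁴)/(1/ε₁+1/ε₂−1) with denominator 3.208.
With shield the two gaps are in series; the resistances add: (1/ε₁+1/ε_s−1)+(1/ε_s+1/ε₂−1) = 1.650+3.156 = 4.806.
Heat-flux ratio q₀/q = 4.806/3.208.

factor ≈ 1.50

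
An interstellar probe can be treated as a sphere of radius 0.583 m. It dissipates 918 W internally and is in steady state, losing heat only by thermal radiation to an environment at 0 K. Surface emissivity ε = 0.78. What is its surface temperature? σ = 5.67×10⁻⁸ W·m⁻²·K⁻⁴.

T ≈ 264 K

Steady state: internal power = radiated power, P = εσA T⁴.
Radiating area A = 4πr² = 4.271 m².
T⁴ = P/(εσA) = 918/(0.78·5.67×10⁻⁸·4.271) = 4.860×10⁹ K⁴.
T = (4.860×10⁹)^(1/4).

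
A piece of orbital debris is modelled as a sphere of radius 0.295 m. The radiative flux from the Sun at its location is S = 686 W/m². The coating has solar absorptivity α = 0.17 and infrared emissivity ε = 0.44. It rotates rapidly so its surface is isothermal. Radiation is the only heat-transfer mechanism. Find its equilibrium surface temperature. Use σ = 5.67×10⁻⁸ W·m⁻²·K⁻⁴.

At equilibrium, absorbed power = emitted power.
Absorbing cross-section = πr² = 0.2734 m²; emitting surface = 4πr² = 1.094 m² (ratio 4).
αS·A_cross = εσ·A_surf·T⁴  ⇒  T⁴ = αS/(ε·4σ).
T⁴ = 0.170·686/(0.44·4·5.67×10⁻⁸) = 1.169×10⁹ K⁴.
T = (1.169×10⁹)^(1/4).

T ≈ 185 K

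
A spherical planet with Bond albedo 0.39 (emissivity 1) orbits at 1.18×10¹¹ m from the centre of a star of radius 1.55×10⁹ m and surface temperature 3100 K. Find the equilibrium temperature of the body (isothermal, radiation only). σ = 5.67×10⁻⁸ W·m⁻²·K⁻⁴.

The star's surface emits σT_*⁴; at distance d the flux is S = σT_*⁴(R_*/d)².
S = 5.67×10⁻⁸·(3100)⁴·(1.55×10⁹/1.18×10¹¹)² = 903.5 W/m².
For an isothermal sphere T⁴ = (1−a)S/(4σ) = 2.430×10⁹ K⁴.

T ≈ 222 K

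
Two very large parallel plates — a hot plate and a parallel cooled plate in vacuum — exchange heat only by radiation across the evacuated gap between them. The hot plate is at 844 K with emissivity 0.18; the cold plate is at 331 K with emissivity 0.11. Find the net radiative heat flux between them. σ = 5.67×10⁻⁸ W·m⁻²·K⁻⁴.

For two infinite grey parallel plates, q = σ(T₁⁴ − T₂⁴)/(1/ε₁ + 1/ε₂ − 1).
T₁⁴ − T₂⁴ = 5.074×10¹¹ − 1.200×10¹⁰ = 4.954×10¹¹ K⁴.
1/ε₁ + 1/ε₂ − 1 = 5.556 + 9.091 − 1 = 13.65.
q = 5.67×10⁻⁸ × 4.954×10¹¹ / 13.65.

q ≈ 2060 W/m²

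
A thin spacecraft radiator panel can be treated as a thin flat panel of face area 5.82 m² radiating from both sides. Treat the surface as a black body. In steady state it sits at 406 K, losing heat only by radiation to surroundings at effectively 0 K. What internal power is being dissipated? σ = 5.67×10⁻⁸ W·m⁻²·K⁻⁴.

Steady state: P = εσA T⁴.
A = 2·5.82 = 11.64 m²; T⁴ = (406)⁴ = 2.717×10¹⁰ K⁴.
P = 1.0 × 5.67×10⁻⁸ × 11.64 × 2.717×10¹⁰.

P ≈ 17900 W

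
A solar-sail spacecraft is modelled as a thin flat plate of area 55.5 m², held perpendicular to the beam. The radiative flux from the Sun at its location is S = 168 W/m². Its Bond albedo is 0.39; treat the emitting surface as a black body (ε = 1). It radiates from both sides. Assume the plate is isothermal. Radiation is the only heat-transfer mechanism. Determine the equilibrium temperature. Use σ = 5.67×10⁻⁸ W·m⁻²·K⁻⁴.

T ≈ 173 K

At equilibrium, absorbed power = emitted power.
Absorbing cross-section = A = 55.50 m²; emitting surface = 2A = 111.0 m² (ratio 2).
(1−a)S·A_cross = εσ·A_surf·T⁴  ⇒  T⁴ = (1−a)S/(2σ).
T⁴ = 0.610·168/(2·5.67×10⁻⁸) = 9.037×10⁸ K⁴.
T = (9.037×10⁸)^(1/4).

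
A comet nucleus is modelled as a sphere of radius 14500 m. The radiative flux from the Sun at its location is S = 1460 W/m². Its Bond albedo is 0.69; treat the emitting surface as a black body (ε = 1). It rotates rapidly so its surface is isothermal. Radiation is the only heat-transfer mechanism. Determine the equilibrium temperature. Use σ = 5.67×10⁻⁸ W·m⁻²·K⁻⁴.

At equilibrium, absorbed power = emitted power.
Absorbing cross-section = πr² = 6.605×10⁸ m²; emitting surface = 4πr² = 2.642×10⁹ m² (ratio 4).
(1−a)S·A_cross = εσ·A_surf·T⁴  ⇒  T⁴ = (1−a)S/(4σ).
T⁴ = 0.310·1460/(4·5.67×10⁻⁸) = 1.996×10⁹ K⁴.
T = (1.996×10⁹)^(1/4).

T ≈ 211 K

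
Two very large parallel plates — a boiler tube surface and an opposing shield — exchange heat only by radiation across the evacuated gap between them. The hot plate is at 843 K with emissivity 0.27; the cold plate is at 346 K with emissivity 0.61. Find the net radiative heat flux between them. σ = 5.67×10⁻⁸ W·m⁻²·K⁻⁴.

q ≈ 6410 W/m²

For two infinite grey parallel plates, q = σ(T₁⁴ − T₂⁴)/(1/ε₁ + 1/ε₂ − 1).
T₁⁴ − T₂⁴ = 5.050×10¹¹ − 1.433×10¹⁰ = 4.907×10¹¹ K⁴.
1/ε₁ + 1/ε₂ − 1 = 3.704 + 1.639 − 1 = 4.343.
q = 5.67×10⁻⁸ × 4.907×10¹¹ / 4.343.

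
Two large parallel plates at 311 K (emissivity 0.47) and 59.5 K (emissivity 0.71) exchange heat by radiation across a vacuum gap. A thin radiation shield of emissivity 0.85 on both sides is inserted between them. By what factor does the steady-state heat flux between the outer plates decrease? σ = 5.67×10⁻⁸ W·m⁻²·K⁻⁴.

factor ≈ 1.53

Without shield: q₀ = σΔ(T⁴)/(1/ε₁+1/ε₂−1) with denominator 2.536.
With shield the two gaps are in series; the resistances add: (1/ε₁+1/ε_s−1)+(1/ε_s+1/ε₂−1) = 2.304+1.585 = 3.889.
Heat-flux ratio q₀/q = 3.889/2.536.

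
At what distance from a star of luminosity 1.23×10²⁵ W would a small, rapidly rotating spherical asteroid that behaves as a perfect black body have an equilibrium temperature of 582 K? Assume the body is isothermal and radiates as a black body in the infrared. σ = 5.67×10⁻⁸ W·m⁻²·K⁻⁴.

For an isothermal black-emitting sphere, (1−a)S·πr² = σ·4πr²·T⁴ ⇒ S = 4σT⁴/(1−a).
S = 4·5.67×10⁻⁸·(582)⁴/1.00 = 26020 W/m².
Flux falls as S = L/(4πd²), so d = √(L/(4πS)) = √(1.23×10²⁵/(4π·26020)).

d ≈ 6.13×10⁹ m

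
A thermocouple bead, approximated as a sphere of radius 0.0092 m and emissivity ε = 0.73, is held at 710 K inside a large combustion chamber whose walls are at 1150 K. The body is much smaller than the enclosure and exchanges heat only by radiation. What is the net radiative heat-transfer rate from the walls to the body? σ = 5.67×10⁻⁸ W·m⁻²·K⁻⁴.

For a small grey body in a large enclosure: P_net = εσA(T_body⁴ − T_wall⁴).
A = 4πr² = 0.001064 m²; T_body⁴ − T_wall⁴ = 2.541×10¹¹ − 1.749×10¹² = -1.495×10¹² K⁴.
|P_net| = 0.73·5.67×10⁻⁸·0.001064·1.495×10¹².

P_net ≈ 65.8 W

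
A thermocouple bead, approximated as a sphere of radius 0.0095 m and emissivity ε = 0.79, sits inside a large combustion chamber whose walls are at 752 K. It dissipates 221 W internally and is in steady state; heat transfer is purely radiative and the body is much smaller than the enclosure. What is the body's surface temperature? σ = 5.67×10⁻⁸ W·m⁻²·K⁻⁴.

For a small grey body in a large enclosure, net radiated power = εσA(T⁴ − T_w⁴).
Steady state: P = εσA(T⁴ − T_w⁴) with A = 4πr² = 0.001134 m².
T⁴ = P/(εσA) + T_w⁴ = 221/(0.79·5.67×10⁻⁸·0.001134) + (752)⁴
    = 4.350×10¹² + 3.198×10¹¹ = 4.670×10¹² K⁴.

T ≈ 1470 K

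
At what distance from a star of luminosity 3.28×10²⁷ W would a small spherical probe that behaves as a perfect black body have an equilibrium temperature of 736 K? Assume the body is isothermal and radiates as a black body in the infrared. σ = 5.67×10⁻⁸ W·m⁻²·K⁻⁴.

d ≈ 6.26×10¹⁰ m

For an isothermal black-emitting sphere, (1−a)S·πr² = σ·4πr²·T⁴ ⇒ S = 4σT⁴/(1−a).
S = 4·5.67×10⁻⁸·(736)⁴/1.00 = 66550 W/m².
Flux falls as S = L/(4πd²), so d = √(L/(4πS)) = √(3.28×10²⁷/(4π·66550)).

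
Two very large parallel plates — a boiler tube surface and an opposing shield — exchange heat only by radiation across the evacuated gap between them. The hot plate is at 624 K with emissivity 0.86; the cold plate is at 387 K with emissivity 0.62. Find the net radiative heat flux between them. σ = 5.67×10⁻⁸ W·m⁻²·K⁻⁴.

q ≈ 4120 W/m²

For two infinite grey parallel plates, q = σ(T₁⁴ − T₂⁴)/(1/ε₁ + 1/ε₂ − 1).
T₁⁴ − T₂⁴ = 1.516×10¹¹ − 2.243×10¹⁰ = 1.292×10¹¹ K⁴.
1/ε₁ + 1/ε₂ − 1 = 1.163 + 1.613 − 1 = 1.776.
q = 5.67×10⁻⁸ × 1.292×10¹¹ / 1.776.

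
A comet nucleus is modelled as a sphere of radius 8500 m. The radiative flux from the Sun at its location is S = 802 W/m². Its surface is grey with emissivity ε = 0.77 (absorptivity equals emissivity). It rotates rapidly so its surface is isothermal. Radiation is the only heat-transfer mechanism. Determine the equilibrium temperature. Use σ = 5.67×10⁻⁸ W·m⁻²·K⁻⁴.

T ≈ 244 K

At equilibrium, absorbed power = emitted power.
Absorbing cross-section = πr² = 2.270×10⁸ m²; emitting surface = 4πr² = 9.079×10⁸ m² (ratio 4).
εS·A_cross = εσ·A_surf·T⁴  ⇒  T⁴ = S/(4σ)   (ε cancels).
T⁴ = 802/(4·5.67×10⁻⁸) = 3.536×10⁹ K⁴.
T = (3.536×10⁹)^(1/4).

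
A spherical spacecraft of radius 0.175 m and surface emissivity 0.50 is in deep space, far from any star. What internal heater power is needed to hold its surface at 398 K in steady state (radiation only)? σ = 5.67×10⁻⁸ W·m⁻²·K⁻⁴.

P ≈ 274 W

P = εσ·4πr²·T⁴.
4πr² = 0.3848 m²; T⁴ = 2.509×10¹⁰ K⁴.
P = 0.50·5.67×10⁻⁸·0.3848·2.509×10¹⁰.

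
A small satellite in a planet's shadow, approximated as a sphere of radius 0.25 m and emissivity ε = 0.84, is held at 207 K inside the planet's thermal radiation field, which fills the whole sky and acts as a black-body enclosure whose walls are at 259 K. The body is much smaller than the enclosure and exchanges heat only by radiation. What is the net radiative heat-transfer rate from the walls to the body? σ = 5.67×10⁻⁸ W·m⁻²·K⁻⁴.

For a small grey body in a large enclosure: P_net = εσA(T_body⁴ − T_wall⁴).
A = 4πr² = 0.7854 m²; T_body⁴ − T_wall⁴ = 1.836×10⁹ − 4.500×10⁹ = -2.664×10⁹ K⁴.
|P_net| = 0.84·5.67×10⁻⁸·0.7854·2.664×10⁹.

P_net ≈ 99.6 W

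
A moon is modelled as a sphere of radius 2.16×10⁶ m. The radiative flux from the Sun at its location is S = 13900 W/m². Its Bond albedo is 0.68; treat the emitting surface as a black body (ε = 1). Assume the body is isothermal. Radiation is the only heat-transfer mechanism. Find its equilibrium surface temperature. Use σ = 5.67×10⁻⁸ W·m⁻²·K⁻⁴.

T ≈ 374 K

At equilibrium, absorbed power = emitted power.
Absorbing cross-section = πr² = 1.466×10¹³ m²; emitting surface = 4πr² = 5.863×10¹³ m² (ratio 4).
(1−a)S·A_cross = εσ·A_surf·T⁴  ⇒  T⁴ = (1−a)S/(4σ).
T⁴ = 0.320·13900/(4·5.67×10⁻⁸) = 1.961×10¹⁰ K⁴.
T = (1.961×10¹⁰)^(1/4).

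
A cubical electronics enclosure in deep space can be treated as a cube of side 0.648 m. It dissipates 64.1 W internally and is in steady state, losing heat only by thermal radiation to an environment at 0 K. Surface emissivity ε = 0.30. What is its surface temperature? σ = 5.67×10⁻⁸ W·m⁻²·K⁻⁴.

T ≈ 197 K

Steady state: internal power = radiated power, P = εσA T⁴.
Radiating area A = 6L² = 2.519 m².
T⁴ = P/(εσA) = 64.1/(0.30·5.67×10⁻⁸·2.519) = 1.496×10⁹ K⁴.
T = (1.496×10⁹)^(1/4).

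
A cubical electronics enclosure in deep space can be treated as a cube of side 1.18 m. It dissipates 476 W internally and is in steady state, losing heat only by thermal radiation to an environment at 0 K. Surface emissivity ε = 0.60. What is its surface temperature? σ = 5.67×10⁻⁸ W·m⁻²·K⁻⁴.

T ≈ 202 K

Steady state: internal power = radiated power, P = εσA T⁴.
Radiating area A = 6L² = 8.354 m².
T⁴ = P/(εσA) = 476/(0.60·5.67×10⁻⁸·8.354) = 1.675×10⁹ K⁴.
T = (1.675×10⁹)^(1/4).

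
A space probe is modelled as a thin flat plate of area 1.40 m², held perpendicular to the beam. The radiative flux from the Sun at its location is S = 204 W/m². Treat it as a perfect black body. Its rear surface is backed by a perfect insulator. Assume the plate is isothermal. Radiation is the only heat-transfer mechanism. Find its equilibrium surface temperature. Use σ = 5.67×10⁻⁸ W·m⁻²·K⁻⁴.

T ≈ 245 K

At equilibrium, absorbed power = emitted power.
Absorbing cross-section = A = 1.400 m²; emitting surface = A = 1.400 m² (ratio 1).
S·A_cross = εσ·A_surf·T⁴  ⇒  T⁴ = S/(1σ).
T⁴ = 1.00·204/(1·5.67×10⁻⁸) = 3.598×10⁹ K⁴.
T = (3.598×10⁹)^(1/4).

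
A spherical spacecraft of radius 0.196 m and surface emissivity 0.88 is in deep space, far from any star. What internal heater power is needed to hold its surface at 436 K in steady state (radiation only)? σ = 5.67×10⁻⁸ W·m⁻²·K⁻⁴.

P = εσ·4πr²·T⁴.
4πr² = 0.4827 m²; T⁴ = 3.614×10¹⁰ K⁴.
P = 0.88·5.67×10⁻⁸·0.4827·3.614×10¹⁰.

P ≈ 870 W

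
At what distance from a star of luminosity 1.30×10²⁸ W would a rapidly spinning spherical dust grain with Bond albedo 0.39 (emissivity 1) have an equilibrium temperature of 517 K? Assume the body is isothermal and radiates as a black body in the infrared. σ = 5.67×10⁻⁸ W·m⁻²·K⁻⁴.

d ≈ 1.97×10¹¹ m

For an isothermal black-emitting sphere, (1−a)S·πr² = σ·4πr²·T⁴ ⇒ S = 4σT⁴/(1−a).
S = 4·5.67×10⁻⁸·(517)⁴/0.610 = 26560 W/m².
Flux falls as S = L/(4πd²), so d = √(L/(4πS)) = √(1.30×10²⁸/(4π·26560)).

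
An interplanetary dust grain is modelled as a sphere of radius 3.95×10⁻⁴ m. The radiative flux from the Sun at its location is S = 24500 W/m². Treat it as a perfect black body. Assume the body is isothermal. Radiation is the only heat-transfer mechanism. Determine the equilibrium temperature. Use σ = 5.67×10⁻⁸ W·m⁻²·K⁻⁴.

At equilibrium, absorbed power = emitted power.
Absorbing cross-section = πr² = 4.902×10⁻⁷ m²; emitting surface = 4πr² = 1.961×10⁻⁶ m² (ratio 4).
S·A_cross = εσ·A_surf·T⁴  ⇒  T⁴ = S/(4σ).
T⁴ = 1.00·24500/(4·5.67×10⁻⁸) = 1.080×10¹¹ K⁴.
T = (1.080×10¹¹)^(1/4).

T ≈ 573 K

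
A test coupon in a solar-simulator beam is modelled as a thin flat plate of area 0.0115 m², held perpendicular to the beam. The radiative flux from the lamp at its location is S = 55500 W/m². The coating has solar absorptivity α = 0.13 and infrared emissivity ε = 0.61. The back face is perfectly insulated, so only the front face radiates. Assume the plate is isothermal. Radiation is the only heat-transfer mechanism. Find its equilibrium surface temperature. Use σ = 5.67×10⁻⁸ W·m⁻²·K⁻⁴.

At equilibrium, absorbed power = emitted power.
Absorbing cross-section = A = 0.01150 m²; emitting surface = A = 0.01150 m² (ratio 1).
αS·A_cross = εσ·A_surf·T⁴  ⇒  T⁴ = αS/(ε·1σ).
T⁴ = 0.130·55500/(0.61·1·5.67×10⁻⁸) = 2.086×10¹¹ K⁴.
T = (2.086×10¹¹)^(1/4).

T ≈ 676 K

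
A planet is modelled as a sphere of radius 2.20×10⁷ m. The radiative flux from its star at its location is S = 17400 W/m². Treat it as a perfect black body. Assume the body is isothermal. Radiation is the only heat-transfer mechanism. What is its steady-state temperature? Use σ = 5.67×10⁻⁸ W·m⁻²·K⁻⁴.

T ≈ 526 K

At equilibrium, absorbed power = emitted power.
Absorbing cross-section = πr² = 1.521×10¹⁵ m²; emitting surface = 4πr² = 6.082×10¹⁵ m² (ratio 4).
S·A_cross = εσ·A_surf·T⁴  ⇒  T⁴ = S/(4σ).
T⁴ = 1.00·17400/(4·5.67×10⁻⁸) = 7.672×10¹⁰ K⁴.
T = (7.672×10¹⁰)^(1/4).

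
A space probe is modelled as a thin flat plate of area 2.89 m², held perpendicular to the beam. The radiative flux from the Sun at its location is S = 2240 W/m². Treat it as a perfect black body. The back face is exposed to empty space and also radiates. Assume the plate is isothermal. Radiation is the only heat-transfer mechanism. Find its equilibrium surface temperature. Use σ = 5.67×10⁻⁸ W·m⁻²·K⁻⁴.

T ≈ 375 K

At equilibrium, absorbed power = emitted power.
Absorbing cross-section = A = 2.890 m²; emitting surface = 2A = 5.780 m² (ratio 2).
S·A_cross = εσ·A_surf·T⁴  ⇒  T⁴ = S/(2σ).
T⁴ = 1.00·2240/(2·5.67×10⁻⁸) = 1.975×10¹⁰ K⁴.
T = (1.975×10¹⁰)^(1/4).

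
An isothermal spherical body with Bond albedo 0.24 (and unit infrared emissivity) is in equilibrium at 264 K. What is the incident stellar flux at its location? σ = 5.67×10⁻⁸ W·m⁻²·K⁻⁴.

(1−a)S·πr² = σ·4πr²·T⁴ ⇒ S = 4σT⁴/(1−a).
S = 4·5.67×10⁻⁸·4.858×10⁹/0.760.

S ≈ 1450 W/m²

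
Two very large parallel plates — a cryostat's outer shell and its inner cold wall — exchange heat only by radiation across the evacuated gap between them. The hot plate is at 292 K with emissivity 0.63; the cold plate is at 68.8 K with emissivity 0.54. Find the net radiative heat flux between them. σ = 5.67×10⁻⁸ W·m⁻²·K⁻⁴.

For two infinite grey parallel plates, q = σ(T₁⁴ − T₂⁴)/(1/ε₁ + 1/ε₂ − 1).
T₁⁴ − T₂⁴ = 7.270×10⁹ − 2.241×10⁷ = 7.248×10⁹ K⁴.
1/ε₁ + 1/ε₂ − 1 = 1.587 + 1.852 − 1 = 2.439.
q = 5.67×10⁻⁸ × 7.248×10⁹ / 2.439.

q ≈ 168 W/m²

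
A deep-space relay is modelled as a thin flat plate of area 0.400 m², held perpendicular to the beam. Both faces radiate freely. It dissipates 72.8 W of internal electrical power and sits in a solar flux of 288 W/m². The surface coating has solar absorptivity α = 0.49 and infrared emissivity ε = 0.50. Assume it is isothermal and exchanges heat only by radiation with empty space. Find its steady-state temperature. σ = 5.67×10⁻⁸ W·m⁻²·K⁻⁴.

At steady state, absorbed solar power + internal power = radiated power.
Absorbed: α·S·A_cross = 0.49·288·0.4000 = 56.45 W (cross-section A).
Total input = 56.45 + 72.8 = 129.2 W.
Radiated: εσ·A_surf·T⁴ with A_surf = 2A = 0.8000 m².
T⁴ = 129.2/(0.50·5.67×10⁻⁸·0.8000) = 5.699×10⁹ K⁴.

T ≈ 275 K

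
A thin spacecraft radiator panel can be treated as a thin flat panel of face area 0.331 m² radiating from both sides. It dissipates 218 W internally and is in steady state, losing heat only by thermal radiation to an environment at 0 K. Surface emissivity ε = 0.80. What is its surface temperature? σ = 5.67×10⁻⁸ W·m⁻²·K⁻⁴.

T ≈ 292 K

Steady state: internal power = radiated power, P = εσA T⁴.
Radiating area A = 2·0.331 = 0.6620 m².
T⁴ = P/(εσA) = 218/(0.80·5.67×10⁻⁸·0.6620) = 7.260×10⁹ K⁴.
T = (7.260×10⁹)^(1/4).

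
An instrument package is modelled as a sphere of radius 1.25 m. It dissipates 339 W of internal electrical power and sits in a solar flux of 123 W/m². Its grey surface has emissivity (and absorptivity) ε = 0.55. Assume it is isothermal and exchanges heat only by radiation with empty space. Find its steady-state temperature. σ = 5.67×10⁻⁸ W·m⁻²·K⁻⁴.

At steady state, absorbed solar power + internal power = radiated power.
Absorbed: α·S·A_cross = 0.55·123·4.909 = 332.1 W (cross-section πr²).
Total input = 332.1 + 339 = 671.1 W.
Radiated: εσ·A_surf·T⁴ with A_surf = 4πr² = 19.63 m².
T⁴ = 671.1/(0.55·5.67×10⁻⁸·19.63) = 1.096×10⁹ K⁴.

T ≈ 182 K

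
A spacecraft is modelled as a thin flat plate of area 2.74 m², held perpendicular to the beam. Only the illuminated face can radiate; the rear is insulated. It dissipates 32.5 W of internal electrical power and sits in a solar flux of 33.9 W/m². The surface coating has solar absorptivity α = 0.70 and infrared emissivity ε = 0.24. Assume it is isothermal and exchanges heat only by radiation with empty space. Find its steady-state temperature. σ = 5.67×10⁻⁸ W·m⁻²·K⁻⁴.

At steady state, absorbed solar power + internal power = radiated power.
Absorbed: α·S·A_cross = 0.70·33.9·2.740 = 65.02 W (cross-section A).
Total input = 65.02 + 32.5 = 97.52 W.
Radiated: εσ·A_surf·T⁴ with A_surf = A = 2.740 m².
T⁴ = 97.52/(0.24·5.67×10⁻⁸·2.740) = 2.615×10⁹ K⁴.

T ≈ 226 K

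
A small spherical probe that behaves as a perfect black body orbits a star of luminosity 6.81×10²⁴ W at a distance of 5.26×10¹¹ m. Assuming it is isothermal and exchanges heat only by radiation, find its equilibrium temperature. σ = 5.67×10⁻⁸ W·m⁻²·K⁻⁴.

T ≈ 54.2 K

First find the stellar flux at distance d: S = L/(4πd²) = 6.81×10²⁴/(4π·(5.26×10¹¹)²) = 1.959 W/m².
For an isothermal sphere, absorbed (1−a)S·πr² = emitted σ·4πr²·T⁴, so T⁴ = (1−a)S/(4σ).
T⁴ = 1.00·1.959/(4·5.67×10⁻⁸) = 8.636×10⁶ K⁴.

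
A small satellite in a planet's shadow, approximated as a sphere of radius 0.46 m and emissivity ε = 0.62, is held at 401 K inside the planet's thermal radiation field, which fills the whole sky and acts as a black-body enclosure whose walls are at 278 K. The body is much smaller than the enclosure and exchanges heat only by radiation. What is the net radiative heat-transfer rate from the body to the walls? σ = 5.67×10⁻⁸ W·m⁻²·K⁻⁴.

For a small grey body in a large enclosure: P_net = εσA(T_body⁴ − T_wall⁴).
A = 4πr² = 2.659 m²; T_body⁴ − T_wall⁴ = 2.586×10¹⁰ − 5.973×10⁹ = 1.988×10¹⁰ K⁴.
|P_net| = 0.62·5.67×10⁻⁸·2.659·1.988×10¹⁰.

P_net ≈ 1860 W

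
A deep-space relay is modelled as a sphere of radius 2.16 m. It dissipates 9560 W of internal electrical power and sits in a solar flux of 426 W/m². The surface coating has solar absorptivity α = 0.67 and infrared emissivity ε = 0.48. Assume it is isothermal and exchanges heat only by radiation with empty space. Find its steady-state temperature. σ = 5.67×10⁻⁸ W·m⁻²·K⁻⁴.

At steady state, absorbed solar power + internal power = radiated power.
Absorbed: α·S·A_cross = 0.67·426·14.66 = 4184 W (cross-section πr²).
Total input = 4184 + 9560 = 13740 W.
Radiated: εσ·A_surf·T⁴ with A_surf = 4πr² = 58.63 m².
T⁴ = 13740/(0.48·5.67×10⁻⁸·58.63) = 8.613×10⁹ K⁴.

T ≈ 305 K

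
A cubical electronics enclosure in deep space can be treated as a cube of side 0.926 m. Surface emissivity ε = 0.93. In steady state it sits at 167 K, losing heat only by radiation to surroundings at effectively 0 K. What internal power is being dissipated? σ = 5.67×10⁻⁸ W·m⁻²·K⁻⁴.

Steady state: P = εσA T⁴.
A = 6L² = 5.145 m²; T⁴ = (167)⁴ = 7.778×10⁸ K⁴.
P = 0.93 × 5.67×10⁻⁸ × 5.145 × 7.778×10⁸.

P ≈ 211 W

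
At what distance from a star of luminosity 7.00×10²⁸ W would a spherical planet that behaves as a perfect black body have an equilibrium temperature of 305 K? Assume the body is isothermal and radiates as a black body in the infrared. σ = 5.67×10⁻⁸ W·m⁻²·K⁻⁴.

d ≈ 1.68×10¹² m

For an isothermal black-emitting sphere, (1−a)S·πr² = σ·4πr²·T⁴ ⇒ S = 4σT⁴/(1−a).
S = 4·5.67×10⁻⁸·(305)⁴/1.00 = 1963 W/m².
Flux falls as S = L/(4πd²), so d = √(L/(4πS)) = √(7.00×10²⁸/(4π·1963)).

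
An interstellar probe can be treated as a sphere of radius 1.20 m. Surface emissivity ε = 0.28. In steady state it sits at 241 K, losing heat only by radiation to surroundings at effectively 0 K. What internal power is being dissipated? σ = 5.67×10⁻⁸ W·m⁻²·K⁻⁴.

P ≈ 969 W

Steady state: P = εσA T⁴.
A = 4πr² = 18.10 m²; T⁴ = (241)⁴ = 3.373×10⁹ K⁴.
P = 0.28 × 5.67×10⁻⁸ × 18.10 × 3.373×10⁹.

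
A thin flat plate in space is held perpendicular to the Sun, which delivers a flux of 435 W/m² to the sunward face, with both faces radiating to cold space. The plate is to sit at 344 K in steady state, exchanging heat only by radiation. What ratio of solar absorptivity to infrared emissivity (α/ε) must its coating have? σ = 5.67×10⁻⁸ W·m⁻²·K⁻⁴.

Balance: αS·A = εσ·2A·T⁴ ⇒ α/ε = 2σT⁴/S.
α/ε = 2·5.67×10⁻⁸·(344)⁴/435 = 2·5.67×10⁻⁸·1.400×10¹⁰/435.

α/ε ≈ 3.65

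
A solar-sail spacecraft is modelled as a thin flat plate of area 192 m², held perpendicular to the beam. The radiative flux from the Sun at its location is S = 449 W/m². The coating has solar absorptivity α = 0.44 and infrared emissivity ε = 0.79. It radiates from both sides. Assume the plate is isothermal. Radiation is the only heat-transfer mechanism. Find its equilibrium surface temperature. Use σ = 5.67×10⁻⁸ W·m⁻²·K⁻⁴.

At equilibrium, absorbed power = emitted power.
Absorbing cross-section = A = 192.0 m²; emitting surface = 2A = 384.0 m² (ratio 2).
αS·A_cross = εσ·A_surf·T⁴  ⇒  T⁴ = αS/(ε·2σ).
T⁴ = 0.440·449/(0.79·2·5.67×10⁻⁸) = 2.205×10⁹ K⁴.
T = (2.205×10⁹)^(1/4).

T ≈ 217 K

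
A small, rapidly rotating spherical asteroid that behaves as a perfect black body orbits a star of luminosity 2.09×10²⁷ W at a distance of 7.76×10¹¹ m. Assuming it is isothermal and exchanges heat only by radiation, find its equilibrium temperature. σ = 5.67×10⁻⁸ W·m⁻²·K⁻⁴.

T ≈ 187 K

First find the stellar flux at distance d: S = L/(4πd²) = 2.09×10²⁷/(4π·(7.76×10¹¹)²) = 276.2 W/m².
For an isothermal sphere, absorbed (1−a)S·πr² = emitted σ·4πr²·T⁴, so T⁴ = (1−a)S/(4σ).
T⁴ = 1.00·276.2/(4·5.67×10⁻⁸) = 1.218×10⁹ K⁴.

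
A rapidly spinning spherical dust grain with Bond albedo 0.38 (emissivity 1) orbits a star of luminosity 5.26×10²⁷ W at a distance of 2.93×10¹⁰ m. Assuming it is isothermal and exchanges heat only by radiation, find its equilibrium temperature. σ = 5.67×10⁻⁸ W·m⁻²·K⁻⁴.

T ≈ 1070 K

First find the stellar flux at distance d: S = L/(4πd²) = 5.26×10²⁷/(4π·(2.93×10¹⁰)²) = 4.876×10⁵ W/m².
For an isothermal sphere, absorbed (1−a)S·πr² = emitted σ·4πr²·T⁴, so T⁴ = (1−a)S/(4σ).
T⁴ = 0.620·4.876×10⁵/(4·5.67×10⁻⁸) = 1.333×10¹² K⁴.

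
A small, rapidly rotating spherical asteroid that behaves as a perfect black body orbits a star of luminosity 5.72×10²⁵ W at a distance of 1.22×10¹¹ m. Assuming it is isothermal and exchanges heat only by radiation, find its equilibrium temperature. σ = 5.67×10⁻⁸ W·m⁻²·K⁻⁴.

T ≈ 192 K

First find the stellar flux at distance d: S = L/(4πd²) = 5.72×10²⁵/(4π·(1.22×10¹¹)²) = 305.8 W/m².
For an isothermal sphere, absorbed (1−a)S·πr² = emitted σ·4πr²·T⁴, so T⁴ = (1−a)S/(4σ).
T⁴ = 1.00·305.8/(4·5.67×10⁻⁸) = 1.348×10⁹ K⁴.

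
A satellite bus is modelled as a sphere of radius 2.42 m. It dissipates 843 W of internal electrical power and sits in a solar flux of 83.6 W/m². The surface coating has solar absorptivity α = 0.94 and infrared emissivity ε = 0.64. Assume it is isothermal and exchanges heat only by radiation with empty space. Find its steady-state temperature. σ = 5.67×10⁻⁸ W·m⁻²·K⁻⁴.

At steady state, absorbed solar power + internal power = radiated power.
Absorbed: α·S·A_cross = 0.94·83.6·18.40 = 1446 W (cross-section πr²).
Total input = 1446 + 843 = 2289 W.
Radiated: εσ·A_surf·T⁴ with A_surf = 4πr² = 73.59 m².
T⁴ = 2289/(0.64·5.67×10⁻⁸·73.59) = 8.571×10⁸ K⁴.

T ≈ 171 K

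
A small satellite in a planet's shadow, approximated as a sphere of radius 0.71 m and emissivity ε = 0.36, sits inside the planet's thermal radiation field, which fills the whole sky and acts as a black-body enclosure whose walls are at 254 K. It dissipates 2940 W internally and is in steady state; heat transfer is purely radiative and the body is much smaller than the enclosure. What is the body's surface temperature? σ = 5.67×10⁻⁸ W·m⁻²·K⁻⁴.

For a small grey body in a large enclosure, net radiated power = εσA(T⁴ − T_w⁴).
Steady state: P = εσA(T⁴ − T_w⁴) with A = 4πr² = 6.335 m².
T⁴ = P/(εσA) + T_w⁴ = 2940/(0.36·5.67×10⁻⁸·6.335) + (254)⁴
    = 2.274×10¹⁰ + 4.162×10⁹ = 2.690×10¹⁰ K⁴.

T ≈ 405 K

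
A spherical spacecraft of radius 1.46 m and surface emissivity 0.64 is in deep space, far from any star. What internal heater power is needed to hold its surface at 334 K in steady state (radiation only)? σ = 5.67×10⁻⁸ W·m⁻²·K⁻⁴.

P ≈ 12100 W

P = εσ·4πr²·T⁴.
4πr² = 26.79 m²; T⁴ = 1.244×10¹⁰ K⁴.
P = 0.64·5.67×10⁻⁸·26.79·1.244×10¹⁰.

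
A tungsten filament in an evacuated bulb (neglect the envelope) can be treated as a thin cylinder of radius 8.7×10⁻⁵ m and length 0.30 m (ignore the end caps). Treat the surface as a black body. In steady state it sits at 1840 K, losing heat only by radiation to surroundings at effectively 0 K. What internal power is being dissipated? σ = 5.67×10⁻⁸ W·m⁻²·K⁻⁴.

P ≈ 107 W

Steady state: P = εσA T⁴.
A = 2πrL = 1.640×10⁻⁴ m²; T⁴ = (1840)⁴ = 1.146×10¹³ K⁴.
P = 1.0 × 5.67×10⁻⁸ × 1.640×10⁻⁴ × 1.146×10¹³.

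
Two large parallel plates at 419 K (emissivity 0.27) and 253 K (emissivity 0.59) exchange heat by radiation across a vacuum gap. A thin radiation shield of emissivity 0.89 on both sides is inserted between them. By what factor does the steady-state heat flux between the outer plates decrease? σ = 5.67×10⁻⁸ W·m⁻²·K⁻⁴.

Without shield: q₀ = σΔ(T⁴)/(1/ε₁+1/ε₂−1) with denominator 4.399.
With shield the two gaps are in series; the resistances add: (1/ε₁+1/ε_s−1)+(1/ε_s+1/ε₂−1) = 3.827+1.819 = 5.646.
Heat-flux ratio q₀/q = 5.646/4.399.

factor ≈ 1.28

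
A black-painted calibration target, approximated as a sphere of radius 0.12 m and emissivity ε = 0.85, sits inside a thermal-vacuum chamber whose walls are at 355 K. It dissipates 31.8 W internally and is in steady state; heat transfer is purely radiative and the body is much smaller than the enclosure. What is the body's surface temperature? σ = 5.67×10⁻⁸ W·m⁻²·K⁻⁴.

T ≈ 374 K

For a small grey body in a large enclosure, net radiated power = εσA(T⁴ − T_w⁴).
Steady state: P = εσA(T⁴ − T_w⁴) with A = 4πr² = 0.1810 m².
T⁴ = P/(εσA) + T_w⁴ = 31.8/(0.85·5.67×10⁻⁸·0.1810) + (355)⁴
    = 3.646×10⁹ + 1.588×10¹⁰ = 1.953×10¹⁰ K⁴.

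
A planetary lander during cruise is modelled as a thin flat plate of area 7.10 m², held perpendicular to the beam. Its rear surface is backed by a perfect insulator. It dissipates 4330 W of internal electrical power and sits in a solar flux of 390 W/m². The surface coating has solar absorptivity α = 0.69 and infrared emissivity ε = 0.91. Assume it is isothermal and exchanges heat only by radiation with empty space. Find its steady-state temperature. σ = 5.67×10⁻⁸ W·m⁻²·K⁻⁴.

At steady state, absorbed solar power + internal power = radiated power.
Absorbed: α·S·A_cross = 0.69·390·7.100 = 1911 W (cross-section A).
Total input = 1911 + 4330 = 6241 W.
Radiated: εσ·A_surf·T⁴ with A_surf = A = 7.100 m².
T⁴ = 6241/(0.91·5.67×10⁻⁸·7.100) = 1.704×10¹⁰ K⁴.

T ≈ 361 K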